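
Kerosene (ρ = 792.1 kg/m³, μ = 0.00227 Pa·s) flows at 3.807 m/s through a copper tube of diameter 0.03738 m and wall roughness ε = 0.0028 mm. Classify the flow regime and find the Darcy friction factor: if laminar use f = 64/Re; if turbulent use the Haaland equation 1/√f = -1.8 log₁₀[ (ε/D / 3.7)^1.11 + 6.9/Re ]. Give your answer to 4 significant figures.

f ≈ 0.02095

Re = ρVD/μ = 792.1·3.807·0.03738/0.00227 = 4.966e+04.
Re > 4000 → turbulent. ε/D = 2.8e-06/0.03738 = 7.49e-05; Haaland: 1/√f = -1.8 log₁₀[6.17e-06 + 0.000139] = 6.909, so f = 0.02095.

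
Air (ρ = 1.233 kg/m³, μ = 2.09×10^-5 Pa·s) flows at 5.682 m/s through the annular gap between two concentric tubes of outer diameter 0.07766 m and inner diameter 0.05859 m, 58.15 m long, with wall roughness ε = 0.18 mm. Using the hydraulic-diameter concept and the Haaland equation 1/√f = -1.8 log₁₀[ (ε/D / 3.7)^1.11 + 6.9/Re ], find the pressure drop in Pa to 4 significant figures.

Hydraulic diameter D_h = 4A/P = D_o - D_i = 0.07766 - 0.05859 = 0.01907 m.
Re = ρVD_h/μ = 1.233·5.682·0.01907/2.09e-05 = 6392.
ε/D_h = 0.00018/0.01907 = 0.00944; Haaland gives 1/√f = -1.8 log₁₀[0.00132+0.00108] = 4.715, so f = 0.04498.
ΔP = f(L/D_h)(ρV²/2) = 0.04498·58.15/0.01907·19.9 = 2730 Pa.

ΔP ≈ 2730 Pa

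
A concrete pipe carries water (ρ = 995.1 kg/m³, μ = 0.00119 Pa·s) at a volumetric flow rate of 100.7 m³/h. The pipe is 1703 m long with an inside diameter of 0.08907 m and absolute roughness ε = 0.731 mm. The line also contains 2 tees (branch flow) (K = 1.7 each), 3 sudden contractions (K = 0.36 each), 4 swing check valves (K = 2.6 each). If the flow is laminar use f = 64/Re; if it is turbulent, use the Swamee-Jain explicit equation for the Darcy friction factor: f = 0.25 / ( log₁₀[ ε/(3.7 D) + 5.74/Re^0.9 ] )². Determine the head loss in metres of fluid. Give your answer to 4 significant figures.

h_f ≈ 718.6 m

Q = 100.7 m³/h = 100.7/3600 = 0.02797 m³/s.
Cross-sectional area A = πD²/4 = π(0.08907)²/4 = 0.006231 m²; mean velocity V = Q/A = 0.02797/0.006231 = 4.489 m/s.
Reynolds number Re = ρVD/μ = 995.1 · 4.489 · 0.08907 / 0.00119 = 3.344e+05.
Re > 4000 → turbulent. Relative roughness ε/D = 0.000731/0.08907 = 0.00821. Swamee-Jain: f = 0.25/(log₁₀[0.00821/3.7 + 5.74/3.344e+05^0.9])² = 0.25/(log₁₀[0.00222 + 6.13e-05])² = 0.25/(-2.642)² = 0.03581.
Total minor-loss coefficient ΣK = 2·1.7 + 3·0.36 + 4·2.6 = 14.9.
ΔP = [f·L/D + ΣK]·(ρV²/2) = [0.03581·1703/0.08907 + 14.9]·(995.1·4.489²/2) = [684.7 + 14.9]·1.003e+04 = 7.015e+06 Pa.
Head loss h_f = ΔP/(ρg) = 7.015e+06/(995.1·9.81) = 718.6 m.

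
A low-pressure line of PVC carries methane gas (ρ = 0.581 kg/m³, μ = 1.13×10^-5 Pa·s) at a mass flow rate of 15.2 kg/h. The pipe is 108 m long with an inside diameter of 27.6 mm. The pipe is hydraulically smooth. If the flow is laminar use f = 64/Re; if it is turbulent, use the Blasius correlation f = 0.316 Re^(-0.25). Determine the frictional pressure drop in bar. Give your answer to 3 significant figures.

ṁ = 15.2 kg/h = 15.2/3600 = 0.004222 kg/s.
A = πD²/4 = π(0.0276)²/4 = 0.0005983 m²; mean velocity V = ṁ/(ρA) = 0.004222/(0.581 · 0.0005983) = 12.15 m/s.
Reynolds number Re = ρVD/μ = 0.581 · 12.15 · 0.0276 / 1.13e-05 = 1.724e+04.
Re > 4000 → turbulent. Smooth-pipe (Blasius): f = 0.316 Re^(-0.25) = 0.316/(1.724e+04)^0.25 = 0.02758.
Darcy-Weisbach: ΔP = f(L/D)(ρV²/2) = 0.02758·(108/0.0276)·(0.581·12.15²/2) = 0.02758·3913·42.86 = 4625 Pa.
ΔP = 4625 Pa = 0.0463 bar.

ΔP ≈ 0.0463 bar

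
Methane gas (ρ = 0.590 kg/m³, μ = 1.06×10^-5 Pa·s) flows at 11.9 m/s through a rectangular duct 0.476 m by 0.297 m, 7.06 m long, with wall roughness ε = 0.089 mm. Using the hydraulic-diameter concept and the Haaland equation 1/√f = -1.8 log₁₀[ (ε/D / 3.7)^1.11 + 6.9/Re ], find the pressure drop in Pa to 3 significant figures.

ΔP ≈ 13.5 Pa

Hydraulic diameter D_h = 4A/P = 4·(0.476·0.297)/(2·(0.476+0.297)) = 0.5655/1.546 = 0.3658 m.
Re = ρVD_h/μ = 0.59·11.9·0.3658/1.06e-05 = 2.423e+05.
ε/D_h = 8.9e-05/0.3658 = 0.000243; Haaland gives 1/√f = -1.8 log₁₀[2.28e-05+2.85e-05] = 7.722, so f = 0.01677.
ΔP = f(L/D_h)(ρV²/2) = 0.01677·7.06/0.3658·41.77 = 13.52 Pa.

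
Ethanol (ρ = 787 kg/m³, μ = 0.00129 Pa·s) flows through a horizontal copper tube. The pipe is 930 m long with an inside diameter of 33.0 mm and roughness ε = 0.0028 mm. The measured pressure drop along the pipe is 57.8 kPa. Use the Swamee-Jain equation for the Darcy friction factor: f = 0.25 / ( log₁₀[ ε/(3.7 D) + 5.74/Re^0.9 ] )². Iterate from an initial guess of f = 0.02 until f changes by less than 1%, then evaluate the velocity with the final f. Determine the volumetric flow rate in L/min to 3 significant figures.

Q ≈ 20.4 L/min

Rearranging Darcy-Weisbach: V = √(2·ΔP·D/(f·L·ρ)). With ε/D = 2.8e-06/0.033 = 8.48e-05, iterate starting from f = 0.02:
  f = 0.02 → V = √(2·5.78e+04·0.033/(0.02·930·787)) = 0.5105 m/s; Re = ρVD/μ = 1.028e+04; f → 0.03089
  f = 0.03089 → V = 0.4108 m/s; Re = 8270; f → 0.03279
  f = 0.03279 → V = 0.3987 m/s; Re = 8026; f → 0.03307
Converged (Δf/f < 1%). With the final f = 0.03307: V = √(2·5.78e+04·0.033/(0.03307·930·787)) = 0.397 m/s.
Q = V·A = 0.397·(π/4·0.033²) = 0.0003396 m³/s = 20.4 L/min.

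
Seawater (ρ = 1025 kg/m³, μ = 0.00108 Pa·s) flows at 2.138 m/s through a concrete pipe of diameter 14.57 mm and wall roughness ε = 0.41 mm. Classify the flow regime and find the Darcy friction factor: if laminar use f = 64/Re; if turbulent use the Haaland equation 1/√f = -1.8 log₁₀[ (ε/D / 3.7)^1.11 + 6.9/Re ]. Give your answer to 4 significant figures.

Re = ρVD/μ = 1025·2.138·0.01457/0.00108 = 2.956e+04.
Re > 4000 → turbulent. ε/D = 0.00041/0.01457 = 0.0281; Haaland: 1/√f = -1.8 log₁₀[0.00445 + 0.000233] = 4.194, so f = 0.05686.

f ≈ 0.05686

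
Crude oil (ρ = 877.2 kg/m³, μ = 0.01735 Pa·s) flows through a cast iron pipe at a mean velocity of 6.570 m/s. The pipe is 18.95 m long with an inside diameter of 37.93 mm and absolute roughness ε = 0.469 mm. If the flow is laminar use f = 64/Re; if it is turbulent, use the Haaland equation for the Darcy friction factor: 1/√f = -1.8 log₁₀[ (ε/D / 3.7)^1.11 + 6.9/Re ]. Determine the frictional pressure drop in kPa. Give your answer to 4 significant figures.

Reynolds number Re = ρVD/μ = 877.2 · 6.57 · 0.03793 / 0.0174 = 1.26e+04.
Re > 4000 → turbulent. Relative roughness ε/D = 0.000469/0.03793 = 0.0124. Haaland: 1/√f = -1.8 log₁₀[(0.0124/3.7)^1.11 + 6.9/1.26e+04] = -1.8 log₁₀[0.00178 + 0.000548] = 4.738, so f = 0.04455.
Darcy-Weisbach: ΔP = f(L/D)(ρV²/2) = 0.04455·(18.95/0.03793)·(877.2·6.57²/2) = 0.04455·499.6·1.893e+04 = 4.214e+05 Pa.
ΔP = 4.214e+05 Pa = 421.4 kPa.

ΔP ≈ 421.4 kPa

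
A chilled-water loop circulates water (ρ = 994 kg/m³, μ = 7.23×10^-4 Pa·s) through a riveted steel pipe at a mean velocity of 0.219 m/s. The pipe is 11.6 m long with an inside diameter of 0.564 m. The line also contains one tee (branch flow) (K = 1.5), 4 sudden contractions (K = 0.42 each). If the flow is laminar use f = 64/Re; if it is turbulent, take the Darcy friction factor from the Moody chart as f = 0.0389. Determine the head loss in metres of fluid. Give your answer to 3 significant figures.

Reynolds number Re = ρVD/μ = 994 · 0.219 · 0.564 / 0.000723 = 1.698e+05.
Re > 4000 → turbulent; use the Moody-chart value f = 0.0389.
Total minor-loss coefficient ΣK = 1·1.5 + 4·0.42 = 3.18.
ΔP = [f·L/D + ΣK]·(ρV²/2) = [0.0389·11.6/0.564 + 3.18]·(994·0.219²/2) = [0.8001 + 3.18]·23.84 = 94.87 Pa.
Head loss h_f = ΔP/(ρg) = 94.87/(994·9.81) = 0.00973 m.

h_f ≈ 0.00973 m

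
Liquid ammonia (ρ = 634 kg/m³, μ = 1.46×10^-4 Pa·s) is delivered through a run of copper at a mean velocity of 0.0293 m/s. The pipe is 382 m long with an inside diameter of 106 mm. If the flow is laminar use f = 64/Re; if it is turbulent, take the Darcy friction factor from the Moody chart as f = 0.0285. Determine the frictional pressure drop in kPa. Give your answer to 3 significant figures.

ΔP ≈ 0.0280 kPa

Reynolds number Re = ρVD/μ = 634 · 0.0293 · 0.106 / 0.000146 = 1.349e+04.
Re > 4000 → turbulent; use the Moody-chart value f = 0.0285.
Darcy-Weisbach: ΔP = f(L/D)(ρV²/2) = 0.0285·(382/0.106)·(634·0.0293²/2) = 0.0285·3604·0.2721 = 27.95 Pa.
ΔP = 27.95 Pa = 0.0280 kPa.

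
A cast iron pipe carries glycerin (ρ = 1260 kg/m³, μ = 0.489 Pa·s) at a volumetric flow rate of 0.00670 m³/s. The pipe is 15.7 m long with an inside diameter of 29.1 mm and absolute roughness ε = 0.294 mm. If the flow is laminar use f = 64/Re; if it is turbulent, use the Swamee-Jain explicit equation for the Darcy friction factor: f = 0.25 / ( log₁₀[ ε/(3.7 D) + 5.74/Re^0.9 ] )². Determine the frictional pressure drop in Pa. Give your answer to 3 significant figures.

Cross-sectional area A = πD²/4 = π(0.0291)²/4 = 0.0006651 m²; mean velocity V = Q/A = 0.0067/0.0006651 = 10.07 m/s.
Reynolds number Re = ρVD/μ = 1260 · 10.07 · 0.0291 / 0.489 = 755.4.
Re < 2300 → laminar flow, so f = 64/Re = 64/755.4 = 0.08473 (the turbulent correlation is not needed).
Darcy-Weisbach: ΔP = f(L/D)(ρV²/2) = 0.08473·(15.7/0.0291)·(1260·10.07²/2) = 0.08473·539.5·6.393e+04 = 2.923e+06 Pa.

ΔP ≈ 2.92×10^6 Pa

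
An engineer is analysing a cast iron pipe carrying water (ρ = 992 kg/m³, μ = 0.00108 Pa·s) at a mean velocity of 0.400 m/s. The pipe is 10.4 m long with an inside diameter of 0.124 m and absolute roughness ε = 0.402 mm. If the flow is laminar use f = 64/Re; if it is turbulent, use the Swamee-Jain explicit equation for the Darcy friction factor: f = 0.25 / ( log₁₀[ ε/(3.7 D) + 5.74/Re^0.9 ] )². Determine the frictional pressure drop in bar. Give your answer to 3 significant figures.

ΔP ≈ 0.00197 bar

Reynolds number Re = ρVD/μ = 992 · 0.4 · 0.124 / 0.00108 = 4.556e+04.
Re > 4000 → turbulent. Relative roughness ε/D = 0.000402/0.124 = 0.00324. Swamee-Jain: f = 0.25/(log₁₀[0.00324/3.7 + 5.74/4.556e+04^0.9])² = 0.25/(log₁₀[0.000876 + 0.000368])² = 0.25/(-2.905)² = 0.02962.
Darcy-Weisbach: ΔP = f(L/D)(ρV²/2) = 0.02962·(10.4/0.124)·(992·0.4²/2) = 0.02962·83.87·79.36 = 197.2 Pa.
ΔP = 197.2 Pa = 0.00197 bar.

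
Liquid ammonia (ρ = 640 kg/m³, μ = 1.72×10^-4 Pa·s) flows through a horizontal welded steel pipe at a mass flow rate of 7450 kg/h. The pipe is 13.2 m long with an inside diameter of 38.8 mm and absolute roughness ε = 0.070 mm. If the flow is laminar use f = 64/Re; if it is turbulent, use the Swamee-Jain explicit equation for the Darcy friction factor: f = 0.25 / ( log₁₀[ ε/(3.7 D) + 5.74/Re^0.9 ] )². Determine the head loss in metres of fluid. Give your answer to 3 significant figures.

h_f ≈ 3.04 m

ṁ = 7450 kg/h = 7450/3600 = 2.069 kg/s.
A = πD²/4 = π(0.0388)²/4 = 0.001182 m²; mean velocity V = ṁ/(ρA) = 2.069/(640 · 0.001182) = 2.735 m/s.
Reynolds number Re = ρVD/μ = 640 · 2.735 · 0.0388 / 0.000172 = 3.948e+05.
Re > 4000 → turbulent. Relative roughness ε/D = 7e-05/0.0388 = 0.0018. Swamee-Jain: f = 0.25/(log₁₀[0.0018/3.7 + 5.74/3.948e+05^0.9])² = 0.25/(log₁₀[0.000488 + 5.27e-05])² = 0.25/(-3.267)² = 0.02342.
Darcy-Weisbach: ΔP = f(L/D)(ρV²/2) = 0.02342·(13.2/0.0388)·(640·2.735²/2) = 0.02342·340.2·2393 = 1.907e+04 Pa.
Head loss h_f = ΔP/(ρg) = 1.907e+04/(640·9.81) = 3.04 m.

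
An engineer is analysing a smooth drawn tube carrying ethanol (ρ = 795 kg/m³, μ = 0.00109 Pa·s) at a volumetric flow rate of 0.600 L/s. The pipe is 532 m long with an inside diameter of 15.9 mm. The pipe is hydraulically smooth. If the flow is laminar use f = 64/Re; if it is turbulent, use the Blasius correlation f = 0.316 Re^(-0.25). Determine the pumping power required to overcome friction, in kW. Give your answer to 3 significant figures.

Q = 0.600 L/s = 0.600/1000 = 0.0006 m³/s.
Cross-sectional area A = πD²/4 = π(0.0159)²/4 = 0.0001986 m²; mean velocity V = Q/A = 0.0006/0.0001986 = 3.022 m/s.
Reynolds number Re = ρVD/μ = 795 · 3.022 · 0.0159 / 0.00109 = 3.504e+04.
Re > 4000 → turbulent. Smooth-pipe (Blasius): f = 0.316 Re^(-0.25) = 0.316/(3.504e+04)^0.25 = 0.0231.
Darcy-Weisbach: ΔP = f(L/D)(ρV²/2) = 0.0231·(532/0.0159)·(795·3.022²/2) = 0.0231·3.346e+04·3630 = 2.805e+06 Pa.
Pumping power P = QΔP = 0.0006·2.805e+06 = 1683 W = 1.68 kW.

P ≈ 1.68 kW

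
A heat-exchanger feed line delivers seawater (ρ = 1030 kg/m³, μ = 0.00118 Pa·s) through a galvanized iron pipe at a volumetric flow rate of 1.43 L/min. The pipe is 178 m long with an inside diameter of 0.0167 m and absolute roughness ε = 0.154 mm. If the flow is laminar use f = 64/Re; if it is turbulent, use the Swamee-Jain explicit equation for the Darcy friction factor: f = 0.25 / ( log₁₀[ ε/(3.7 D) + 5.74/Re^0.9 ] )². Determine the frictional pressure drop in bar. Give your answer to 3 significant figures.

ΔP ≈ 0.0262 bar

Q = 1.43 L/min = 1.43/60000 = 2.383e-05 m³/s.
Cross-sectional area A = πD²/4 = π(0.0167)²/4 = 0.000219 m²; mean velocity V = Q/A = 2.383e-05/0.000219 = 0.1088 m/s.
Reynolds number Re = ρVD/μ = 1030 · 0.1088 · 0.0167 / 0.00118 = 1586.
Re < 2300 → laminar flow, so f = 64/Re = 64/1586 = 0.04035 (the turbulent correlation is not needed).
Darcy-Weisbach: ΔP = f(L/D)(ρV²/2) = 0.04035·(178/0.0167)·(1030·0.1088²/2) = 0.04035·1.066e+04·6.097 = 2622 Pa.
ΔP = 2622 Pa = 0.0262 bar.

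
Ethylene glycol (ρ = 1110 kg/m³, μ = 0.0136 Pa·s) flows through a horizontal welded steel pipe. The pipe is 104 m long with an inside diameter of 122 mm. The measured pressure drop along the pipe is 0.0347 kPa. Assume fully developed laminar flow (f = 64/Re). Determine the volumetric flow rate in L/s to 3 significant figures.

Q ≈ 0.133 L/s

For laminar flow, f = 64/Re with Re = ρVD/μ, so Darcy-Weisbach reduces to ΔP = 32μLV/D². Solving for V: V = ΔP·D²/(32μL) = 34.7·(0.122)²/(32·0.0136·104) = 0.01141 m/s.
Check: Re = ρVD/μ = 1110·0.01141·0.122/0.0136 = 113.6 < 2300, so the laminar assumption holds.
Q = V·A = 0.01141·(π/4·0.122²) = 0.0001334 m³/s = 0.133 L/s.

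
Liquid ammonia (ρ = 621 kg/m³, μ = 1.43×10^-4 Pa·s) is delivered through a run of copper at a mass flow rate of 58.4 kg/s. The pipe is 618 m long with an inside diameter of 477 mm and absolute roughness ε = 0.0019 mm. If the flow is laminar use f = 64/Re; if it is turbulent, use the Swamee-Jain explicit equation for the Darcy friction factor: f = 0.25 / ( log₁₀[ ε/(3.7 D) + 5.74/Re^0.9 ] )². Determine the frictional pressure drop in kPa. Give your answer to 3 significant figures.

A = πD²/4 = π(0.477)²/4 = 0.1787 m²; mean velocity V = ṁ/(ρA) = 58.4/(621 · 0.1787) = 0.5263 m/s.
Reynolds number Re = ρVD/μ = 621 · 0.5263 · 0.477 / 0.000143 = 1.09e+06.
Re > 4000 → turbulent. Relative roughness ε/D = 1.9e-06/0.477 = 3.98e-06. Swamee-Jain: f = 0.25/(log₁₀[3.98e-06/3.7 + 5.74/1.09e+06^0.9])² = 0.25/(log₁₀[1.08e-06 + 2.11e-05])² = 0.25/(-4.653)² = 0.01155.
Darcy-Weisbach: ΔP = f(L/D)(ρV²/2) = 0.01155·(618/0.477)·(621·0.5263²/2) = 0.01155·1296·85.99 = 1286 Pa.
ΔP = 1286 Pa = 1.29 kPa.

ΔP ≈ 1.29 kPa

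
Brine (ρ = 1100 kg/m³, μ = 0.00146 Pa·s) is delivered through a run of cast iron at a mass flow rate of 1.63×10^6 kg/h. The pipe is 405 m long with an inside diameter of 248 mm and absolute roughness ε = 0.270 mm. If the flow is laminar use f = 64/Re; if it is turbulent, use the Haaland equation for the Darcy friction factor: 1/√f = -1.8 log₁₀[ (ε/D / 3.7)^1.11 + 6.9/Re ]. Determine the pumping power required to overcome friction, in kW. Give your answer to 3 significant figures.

ṁ = 1.63×10^6 kg/h = 1.63×10^6/3600 = 452.8 kg/s.
A = πD²/4 = π(0.248)²/4 = 0.04831 m²; mean velocity V = ṁ/(ρA) = 452.8/(1100 · 0.04831) = 8.521 m/s.
Reynolds number Re = ρVD/μ = 1100 · 8.521 · 0.248 / 0.00146 = 1.592e+06.
Re > 4000 → turbulent. Relative roughness ε/D = 0.00027/0.248 = 0.00109. Haaland: 1/√f = -1.8 log₁₀[(0.00109/3.7)^1.11 + 6.9/1.592e+06] = -1.8 log₁₀[0.00012 + 4.33e-06] = 7.028, so f = 0.02025.
Darcy-Weisbach: ΔP = f(L/D)(ρV²/2) = 0.02025·(405/0.248)·(1100·8.521²/2) = 0.02025·1633·3.994e+04 = 1.32e+06 Pa.
Q = ṁ/ρ = 452.8/1100 = 0.4116 m³/s.
Pumping power P = QΔP = 0.4116·1.32e+06 = 543500 W = 544 kW.

P ≈ 544 kW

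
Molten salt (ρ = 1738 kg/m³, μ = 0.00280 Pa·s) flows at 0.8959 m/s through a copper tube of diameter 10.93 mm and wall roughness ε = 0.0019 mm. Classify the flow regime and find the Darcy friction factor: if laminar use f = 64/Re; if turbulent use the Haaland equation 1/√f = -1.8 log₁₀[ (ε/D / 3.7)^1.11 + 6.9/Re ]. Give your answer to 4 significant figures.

f ≈ 0.03573

Re = ρVD/μ = 1738·0.8959·0.01093/0.0028 = 6078.
Re > 4000 → turbulent. ε/D = 1.9e-06/0.01093 = 0.000174; Haaland: 1/√f = -1.8 log₁₀[1.57e-05 + 0.00114] = 5.29, so f = 0.03573.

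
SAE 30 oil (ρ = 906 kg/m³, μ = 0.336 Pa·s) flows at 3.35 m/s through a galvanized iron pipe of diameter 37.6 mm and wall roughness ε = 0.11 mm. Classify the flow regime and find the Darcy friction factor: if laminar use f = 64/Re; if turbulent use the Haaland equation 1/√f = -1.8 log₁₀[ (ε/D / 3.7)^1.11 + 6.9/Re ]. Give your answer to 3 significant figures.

Re = ρVD/μ = 906·3.35·0.0376/0.336 = 339.6.
Re < 2300 → laminar, so f = 64/Re = 0.1884 (roughness is irrelevant in laminar flow).

f ≈ 0.188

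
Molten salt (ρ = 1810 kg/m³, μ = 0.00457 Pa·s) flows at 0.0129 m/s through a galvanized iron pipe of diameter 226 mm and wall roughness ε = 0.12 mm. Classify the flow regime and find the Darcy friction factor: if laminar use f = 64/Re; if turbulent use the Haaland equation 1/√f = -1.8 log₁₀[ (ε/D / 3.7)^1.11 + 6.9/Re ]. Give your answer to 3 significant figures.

Re = ρVD/μ = 1810·0.0129·0.226/0.00457 = 1155.
Re < 2300 → laminar, so f = 64/Re = 0.05543 (roughness is irrelevant in laminar flow).

f ≈ 0.0554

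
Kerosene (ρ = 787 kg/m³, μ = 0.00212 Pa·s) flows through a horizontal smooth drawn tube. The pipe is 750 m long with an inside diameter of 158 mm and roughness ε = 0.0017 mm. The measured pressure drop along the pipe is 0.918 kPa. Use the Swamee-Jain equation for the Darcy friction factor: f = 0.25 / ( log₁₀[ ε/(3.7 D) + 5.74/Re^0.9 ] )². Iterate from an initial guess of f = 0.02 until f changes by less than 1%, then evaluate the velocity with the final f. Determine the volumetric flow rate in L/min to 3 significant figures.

Q ≈ 141 L/min

Rearranging Darcy-Weisbach: V = √(2·ΔP·D/(f·L·ρ)). With ε/D = 1.7e-06/0.158 = 1.08e-05, iterate starting from f = 0.02:
  f = 0.02 → V = √(2·918·0.158/(0.02·750·787)) = 0.1568 m/s; Re = ρVD/μ = 9194; f → 0.03172
  f = 0.03172 → V = 0.1245 m/s; Re = 7301; f → 0.03385
  f = 0.03385 → V = 0.1205 m/s; Re = 7067; f → 0.03417
Converged (Δf/f < 1%). With the final f = 0.03417: V = √(2·918·0.158/(0.03417·750·787)) = 0.1199 m/s.
Q = V·A = 0.1199·(π/4·0.158²) = 0.002351 m³/s = 141 L/min.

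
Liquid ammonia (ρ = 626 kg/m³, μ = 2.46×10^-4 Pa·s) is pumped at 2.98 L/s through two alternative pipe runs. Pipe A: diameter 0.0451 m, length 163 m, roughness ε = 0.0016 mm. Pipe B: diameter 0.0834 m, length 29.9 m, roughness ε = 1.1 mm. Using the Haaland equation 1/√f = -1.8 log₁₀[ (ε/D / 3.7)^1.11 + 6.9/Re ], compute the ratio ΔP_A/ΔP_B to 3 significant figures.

Pipe A: V = Q/A = 0.00298/0.001598 = 1.865 m/s; Re = 2.141e+05; ε/D = 3.55e-05; Haaland → f = 0.01554; ΔP_A = f(L/D)(ρV²/2) = 6.116e+04 Pa.
Pipe B: V = Q/A = 0.00298/0.005463 = 0.5455 m/s; Re = 1.158e+05; ε/D = 0.0132; Haaland → f = 0.04221; ΔP_B = f(L/D)(ρV²/2) = 1410 Pa.
ΔP_A/ΔP_B = 6.116e+04/1410 = 43.4.

ΔP_A/ΔP_B ≈ 43.4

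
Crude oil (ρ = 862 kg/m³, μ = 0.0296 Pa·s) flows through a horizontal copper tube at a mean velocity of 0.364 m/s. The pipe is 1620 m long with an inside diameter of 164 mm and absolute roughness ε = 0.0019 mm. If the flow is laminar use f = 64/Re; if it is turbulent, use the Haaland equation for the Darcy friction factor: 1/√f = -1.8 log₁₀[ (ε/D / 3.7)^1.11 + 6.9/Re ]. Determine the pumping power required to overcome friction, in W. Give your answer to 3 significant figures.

P ≈ 160 W

Reynolds number Re = ρVD/μ = 862 · 0.364 · 0.164 / 0.0296 = 1738.
Re < 2300 → laminar flow, so f = 64/Re = 64/1738 = 0.03681 (the turbulent correlation is not needed).
Darcy-Weisbach: ΔP = f(L/D)(ρV²/2) = 0.03681·(1620/0.164)·(862·0.364²/2) = 0.03681·9878·57.11 = 2.077e+04 Pa.
Q = V·A = 0.364·0.02112 = 0.007689 m³/s.
Pumping power P = QΔP = 0.007689·2.077e+04 = 159.7 W = 160 W.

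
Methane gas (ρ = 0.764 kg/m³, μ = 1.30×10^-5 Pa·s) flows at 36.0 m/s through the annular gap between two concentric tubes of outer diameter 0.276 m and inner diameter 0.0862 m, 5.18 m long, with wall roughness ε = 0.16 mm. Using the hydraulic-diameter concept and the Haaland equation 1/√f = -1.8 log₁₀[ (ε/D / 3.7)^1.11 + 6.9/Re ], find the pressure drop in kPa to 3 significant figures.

ΔP ≈ 0.265 kPa

Hydraulic diameter D_h = 4A/P = D_o - D_i = 0.276 - 0.0862 = 0.1898 m.
Re = ρVD_h/μ = 0.764·36·0.1898/1.3e-05 = 4.016e+05.
ε/D_h = 0.00016/0.1898 = 0.000843; Haaland gives 1/√f = -1.8 log₁₀[9.06e-05+1.72e-05] = 7.142, so f = 0.01961.
ΔP = f(L/D_h)(ρV²/2) = 0.01961·5.18/0.1898·495.1 = 264.9 Pa.
ΔP = 0.265 kPa.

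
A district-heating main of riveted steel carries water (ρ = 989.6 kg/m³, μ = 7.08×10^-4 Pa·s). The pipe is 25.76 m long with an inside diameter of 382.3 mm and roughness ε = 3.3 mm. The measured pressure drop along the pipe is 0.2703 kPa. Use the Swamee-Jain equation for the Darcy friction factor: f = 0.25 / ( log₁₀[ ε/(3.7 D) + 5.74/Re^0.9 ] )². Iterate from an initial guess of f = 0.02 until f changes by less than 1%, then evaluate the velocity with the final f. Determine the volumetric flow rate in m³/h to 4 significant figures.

Rearranging Darcy-Weisbach: V = √(2·ΔP·D/(f·L·ρ)). With ε/D = 0.0033/0.3823 = 0.00863, iterate starting from f = 0.02:
  f = 0.02 → V = √(2·270.3·0.3823/(0.02·25.76·989.6)) = 0.6367 m/s; Re = ρVD/μ = 3.402e+05; f → 0.03639
  f = 0.03639 → V = 0.472 m/s; Re = 2.522e+05; f → 0.03649
Converged (Δf/f < 1%). With the final f = 0.03649: V = √(2·270.3·0.3823/(0.03649·25.76·989.6)) = 0.4714 m/s.
Q = V·A = 0.4714·(π/4·0.3823²) = 0.05411 m³/s = 194.8 m³/h.

Q ≈ 194.8 m³/h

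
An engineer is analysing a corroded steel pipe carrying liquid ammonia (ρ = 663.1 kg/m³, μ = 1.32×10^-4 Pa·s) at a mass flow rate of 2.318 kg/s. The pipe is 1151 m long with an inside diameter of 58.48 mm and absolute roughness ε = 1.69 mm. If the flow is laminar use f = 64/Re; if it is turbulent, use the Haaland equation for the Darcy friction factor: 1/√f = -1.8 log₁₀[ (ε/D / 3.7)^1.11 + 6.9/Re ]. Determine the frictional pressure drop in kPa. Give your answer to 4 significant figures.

A = πD²/4 = π(0.05848)²/4 = 0.002686 m²; mean velocity V = ṁ/(ρA) = 2.318/(663.1 · 0.002686) = 1.301 m/s.
Reynolds number Re = ρVD/μ = 663.1 · 1.301 · 0.05848 / 0.000132 = 3.823e+05.
Re > 4000 → turbulent. Relative roughness ε/D = 0.00169/0.05848 = 0.0289. Haaland: 1/√f = -1.8 log₁₀[(0.0289/3.7)^1.11 + 6.9/3.823e+05] = -1.8 log₁₀[0.00458 + 1.8e-05] = 4.207, so f = 0.05649.
Darcy-Weisbach: ΔP = f(L/D)(ρV²/2) = 0.05649·(1151/0.05848)·(663.1·1.301²/2) = 0.05649·1.968e+04·561.6 = 6.244e+05 Pa.
ΔP = 6.244e+05 Pa = 624.4 kPa.

ΔP ≈ 624.4 kPa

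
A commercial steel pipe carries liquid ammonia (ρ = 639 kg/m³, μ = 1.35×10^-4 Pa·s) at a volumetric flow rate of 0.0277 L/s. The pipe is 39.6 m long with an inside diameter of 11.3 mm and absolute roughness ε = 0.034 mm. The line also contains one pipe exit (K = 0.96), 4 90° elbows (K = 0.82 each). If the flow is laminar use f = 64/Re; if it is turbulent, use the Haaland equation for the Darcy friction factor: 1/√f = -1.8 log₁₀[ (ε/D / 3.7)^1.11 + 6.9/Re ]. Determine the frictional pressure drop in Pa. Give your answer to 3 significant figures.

Q = 0.0277 L/s = 0.0277/1000 = 2.77e-05 m³/s.
Cross-sectional area A = πD²/4 = π(0.0113)²/4 = 0.0001003 m²; mean velocity V = Q/A = 2.77e-05/0.0001003 = 0.2762 m/s.
Reynolds number Re = ρVD/μ = 639 · 0.2762 · 0.0113 / 0.000135 = 1.477e+04.
Re > 4000 → turbulent. Relative roughness ε/D = 3.4e-05/0.0113 = 0.00301. Haaland: 1/√f = -1.8 log₁₀[(0.00301/3.7)^1.11 + 6.9/1.477e+04] = -1.8 log₁₀[0.000372 + 0.000467] = 5.537, so f = 0.03261.
Total minor-loss coefficient ΣK = 1·0.96 + 4·0.82 = 4.24.
ΔP = [f·L/D + ΣK]·(ρV²/2) = [0.03261·39.6/0.0113 + 4.24]·(639·0.2762²/2) = [114.3 + 4.24]·24.37 = 2889 Pa.

ΔP ≈ 2890 Pa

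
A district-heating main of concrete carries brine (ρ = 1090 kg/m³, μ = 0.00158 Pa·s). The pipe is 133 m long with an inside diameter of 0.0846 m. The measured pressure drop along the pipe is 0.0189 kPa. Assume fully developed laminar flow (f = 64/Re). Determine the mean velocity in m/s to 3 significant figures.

For laminar flow, f = 64/Re with Re = ρVD/μ, so Darcy-Weisbach reduces to ΔP = 32μLV/D². Solving for V: V = ΔP·D²/(32μL) = 18.9·(0.0846)²/(32·0.00158·133) = 0.02012 m/s.
Check: Re = ρVD/μ = 1090·0.02012·0.0846/0.00158 = 1174 < 2300, so the laminar assumption holds.

V ≈ 0.0201 m/s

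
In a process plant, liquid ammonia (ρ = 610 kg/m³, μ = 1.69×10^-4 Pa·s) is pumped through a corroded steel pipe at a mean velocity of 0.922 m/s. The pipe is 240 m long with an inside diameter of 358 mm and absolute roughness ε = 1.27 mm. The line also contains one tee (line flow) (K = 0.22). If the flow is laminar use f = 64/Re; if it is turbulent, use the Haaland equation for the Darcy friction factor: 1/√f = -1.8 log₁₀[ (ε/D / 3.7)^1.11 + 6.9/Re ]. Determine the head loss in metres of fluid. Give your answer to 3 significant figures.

h_f ≈ 0.811 m

Reynolds number Re = ρVD/μ = 610 · 0.922 · 0.358 / 0.000169 = 1.191e+06.
Re > 4000 → turbulent. Relative roughness ε/D = 0.00127/0.358 = 0.00355. Haaland: 1/√f = -1.8 log₁₀[(0.00355/3.7)^1.11 + 6.9/1.191e+06] = -1.8 log₁₀[0.000446 + 5.79e-06] = 6.02, so f = 0.02759.
Total minor-loss coefficient ΣK = 1·0.22 = 0.22.
ΔP = [f·L/D + ΣK]·(ρV²/2) = [0.02759·240/0.358 + 0.22]·(610·0.922²/2) = [18.5 + 0.22]·259.3 = 4853 Pa.
Head loss h_f = ΔP/(ρg) = 4853/(610·9.81) = 0.811 m.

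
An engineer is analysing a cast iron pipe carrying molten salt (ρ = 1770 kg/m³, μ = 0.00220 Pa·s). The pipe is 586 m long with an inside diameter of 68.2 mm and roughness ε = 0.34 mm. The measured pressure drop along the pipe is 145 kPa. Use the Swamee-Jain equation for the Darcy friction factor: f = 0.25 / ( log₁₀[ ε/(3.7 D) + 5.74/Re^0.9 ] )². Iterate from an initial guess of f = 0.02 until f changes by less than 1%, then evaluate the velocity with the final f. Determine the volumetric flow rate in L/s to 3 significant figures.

Rearranging Darcy-Weisbach: V = √(2·ΔP·D/(f·L·ρ)). With ε/D = 0.00034/0.0682 = 0.00499, iterate starting from f = 0.02:
  f = 0.02 → V = √(2·1.45e+05·0.0682/(0.02·586·1770)) = 0.9764 m/s; Re = ρVD/μ = 5.358e+04; f → 0.03239
  f = 0.03239 → V = 0.7673 m/s; Re = 4.21e+04; f → 0.03285
  f = 0.03285 → V = 0.7619 m/s; Re = 4.181e+04; f → 0.03286
Converged (Δf/f < 1%). With the final f = 0.03286: V = √(2·1.45e+05·0.0682/(0.03286·586·1770)) = 0.7617 m/s.
Q = V·A = 0.7617·(π/4·0.0682²) = 0.002783 m³/s = 2.78 L/s.

Q ≈ 2.78 L/s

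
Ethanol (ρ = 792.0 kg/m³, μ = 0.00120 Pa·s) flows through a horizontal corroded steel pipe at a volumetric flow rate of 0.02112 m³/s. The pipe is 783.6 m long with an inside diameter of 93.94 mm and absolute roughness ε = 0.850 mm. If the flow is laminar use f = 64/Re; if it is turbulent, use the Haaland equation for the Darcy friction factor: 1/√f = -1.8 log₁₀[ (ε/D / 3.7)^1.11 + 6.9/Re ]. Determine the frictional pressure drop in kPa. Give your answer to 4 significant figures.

Cross-sectional area A = πD²/4 = π(0.09394)²/4 = 0.006931 m²; mean velocity V = Q/A = 0.02112/0.006931 = 3.047 m/s.
Reynolds number Re = ρVD/μ = 792 · 3.047 · 0.09394 / 0.0012 = 1.889e+05.
Re > 4000 → turbulent. Relative roughness ε/D = 0.00085/0.09394 = 0.00905. Haaland: 1/√f = -1.8 log₁₀[(0.00905/3.7)^1.11 + 6.9/1.889e+05] = -1.8 log₁₀[0.00126 + 3.65e-05] = 5.196, so f = 0.03704.
Darcy-Weisbach: ΔP = f(L/D)(ρV²/2) = 0.03704·(783.6/0.09394)·(792·3.047²/2) = 0.03704·8341·3677 = 1.136e+06 Pa.
ΔP = 1.136e+06 Pa = 1136 kPa.

ΔP ≈ 1136 kPa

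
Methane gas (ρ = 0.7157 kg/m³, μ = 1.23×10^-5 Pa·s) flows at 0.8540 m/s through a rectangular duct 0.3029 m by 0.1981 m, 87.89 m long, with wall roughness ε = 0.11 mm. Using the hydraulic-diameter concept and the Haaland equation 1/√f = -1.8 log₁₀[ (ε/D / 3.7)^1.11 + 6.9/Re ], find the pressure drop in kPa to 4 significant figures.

ΔP ≈ 0.002880 kPa

Hydraulic diameter D_h = 4A/P = 4·(0.3029·0.1981)/(2·(0.3029+0.1981)) = 0.24/1.002 = 0.2395 m.
Re = ρVD_h/μ = 0.7157·0.854·0.2395/1.23e-05 = 1.19e+04.
ε/D_h = 0.00011/0.2395 = 0.000459; Haaland gives 1/√f = -1.8 log₁₀[4.61e-05+0.00058] = 5.766, so f = 0.03007.
ΔP = f(L/D_h)(ρV²/2) = 0.03007·87.89/0.2395·0.261 = 2.88 Pa.
ΔP = 0.002880 kPa.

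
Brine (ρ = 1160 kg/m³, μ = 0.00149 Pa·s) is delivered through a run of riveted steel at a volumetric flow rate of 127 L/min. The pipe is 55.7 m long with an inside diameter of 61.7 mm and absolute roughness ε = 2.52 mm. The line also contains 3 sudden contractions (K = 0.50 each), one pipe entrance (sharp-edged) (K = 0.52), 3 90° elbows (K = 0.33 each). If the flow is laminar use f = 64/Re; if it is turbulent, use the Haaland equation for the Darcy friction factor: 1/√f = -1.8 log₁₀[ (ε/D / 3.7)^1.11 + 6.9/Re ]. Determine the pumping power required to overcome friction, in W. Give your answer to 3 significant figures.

P ≈ 38.6 W

Q = 127 L/min = 127/60000 = 0.002117 m³/s.
Cross-sectional area A = πD²/4 = π(0.0617)²/4 = 0.00299 m²; mean velocity V = Q/A = 0.002117/0.00299 = 0.7079 m/s.
Reynolds number Re = ρVD/μ = 1160 · 0.7079 · 0.0617 / 0.00149 = 3.401e+04.
Re > 4000 → turbulent. Relative roughness ε/D = 0.00252/0.0617 = 0.0408. Haaland: 1/√f = -1.8 log₁₀[(0.0408/3.7)^1.11 + 6.9/3.401e+04] = -1.8 log₁₀[0.00672 + 0.000203] = 3.887, so f = 0.06619.
Total minor-loss coefficient ΣK = 3·0.5 + 1·0.52 + 3·0.33 = 3.01.
ΔP = [f·L/D + ΣK]·(ρV²/2) = [0.06619·55.7/0.0617 + 3.01]·(1160·0.7079²/2) = [59.75 + 3.01]·290.7 = 1.824e+04 Pa.
Pumping power P = QΔP = 0.002117·1.824e+04 = 38.61 W = 38.6 W.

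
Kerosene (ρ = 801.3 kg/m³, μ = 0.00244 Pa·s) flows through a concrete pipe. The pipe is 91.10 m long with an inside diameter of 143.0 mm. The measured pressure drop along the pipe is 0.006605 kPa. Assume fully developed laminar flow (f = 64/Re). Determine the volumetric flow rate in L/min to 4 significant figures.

Q ≈ 18.30 L/min

For laminar flow, f = 64/Re with Re = ρVD/μ, so Darcy-Weisbach reduces to ΔP = 32μLV/D². Solving for V: V = ΔP·D²/(32μL) = 6.605·(0.143)²/(32·0.00244·91.1) = 0.01899 m/s.
Check: Re = ρVD/μ = 801.3·0.01899·0.143/0.00244 = 891.7 < 2300, so the laminar assumption holds.
Q = V·A = 0.01899·(π/4·0.143²) = 0.000305 m³/s = 18.30 L/min.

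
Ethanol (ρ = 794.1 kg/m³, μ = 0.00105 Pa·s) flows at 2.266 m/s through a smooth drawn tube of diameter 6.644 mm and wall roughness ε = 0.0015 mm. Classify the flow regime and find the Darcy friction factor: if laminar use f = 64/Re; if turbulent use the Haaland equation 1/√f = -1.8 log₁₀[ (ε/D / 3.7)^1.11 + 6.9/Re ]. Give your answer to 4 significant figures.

Re = ρVD/μ = 794.1·2.266·0.006644/0.00105 = 1.139e+04.
Re > 4000 → turbulent. ε/D = 1.5e-06/0.006644 = 0.000226; Haaland: 1/√f = -1.8 log₁₀[2.1e-05 + 0.000606] = 5.765, so f = 0.03009.

f ≈ 0.03009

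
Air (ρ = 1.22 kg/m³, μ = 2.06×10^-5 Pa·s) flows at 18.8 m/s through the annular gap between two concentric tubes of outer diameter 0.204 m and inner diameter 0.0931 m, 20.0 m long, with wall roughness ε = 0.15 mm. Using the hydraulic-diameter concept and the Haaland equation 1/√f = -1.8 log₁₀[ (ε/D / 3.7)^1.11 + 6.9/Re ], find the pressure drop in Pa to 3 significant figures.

Hydraulic diameter D_h = 4A/P = D_o - D_i = 0.204 - 0.0931 = 0.1109 m.
Re = ρVD_h/μ = 1.22·18.8·0.1109/2.06e-05 = 1.235e+05.
ε/D_h = 0.00015/0.1109 = 0.00135; Haaland gives 1/√f = -1.8 log₁₀[0.000153+5.59e-05] = 6.624, so f = 0.02279.
ΔP = f(L/D_h)(ρV²/2) = 0.02279·20/0.1109·215.6 = 886.2 Pa.

ΔP ≈ 886 Pa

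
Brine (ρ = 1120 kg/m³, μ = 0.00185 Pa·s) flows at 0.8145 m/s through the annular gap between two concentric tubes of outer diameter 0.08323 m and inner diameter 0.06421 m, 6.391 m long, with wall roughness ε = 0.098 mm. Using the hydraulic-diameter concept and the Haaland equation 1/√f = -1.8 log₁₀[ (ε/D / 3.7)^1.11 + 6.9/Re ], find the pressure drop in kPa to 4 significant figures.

Hydraulic diameter D_h = 4A/P = D_o - D_i = 0.08323 - 0.06421 = 0.01902 m.
Re = ρVD_h/μ = 1120·0.8145·0.01902/0.00185 = 9379.
ε/D_h = 9.8e-05/0.01902 = 0.00515; Haaland gives 1/√f = -1.8 log₁₀[0.000676+0.000736] = 5.131, so f = 0.03799.
ΔP = f(L/D_h)(ρV²/2) = 0.03799·6.391/0.01902·371.5 = 4742 Pa.
ΔP = 4.742 kPa.

ΔP ≈ 4.742 kPa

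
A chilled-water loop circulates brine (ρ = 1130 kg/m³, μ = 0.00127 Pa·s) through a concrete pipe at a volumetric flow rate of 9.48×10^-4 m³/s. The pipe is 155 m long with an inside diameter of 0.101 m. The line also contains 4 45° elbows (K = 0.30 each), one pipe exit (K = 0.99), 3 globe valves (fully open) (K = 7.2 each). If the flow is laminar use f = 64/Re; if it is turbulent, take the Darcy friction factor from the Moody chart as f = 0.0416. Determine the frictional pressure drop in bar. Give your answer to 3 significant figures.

Cross-sectional area A = πD²/4 = π(0.101)²/4 = 0.008012 m²; mean velocity V = Q/A = 0.000948/0.008012 = 0.1183 m/s.
Reynolds number Re = ρVD/μ = 1130 · 0.1183 · 0.101 / 0.00127 = 1.063e+04.
Re > 4000 → turbulent; use the Moody-chart value f = 0.0416.
Total minor-loss coefficient ΣK = 4·0.3 + 1·0.99 + 3·7.2 = 23.8.
ΔP = [f·L/D + ΣK]·(ρV²/2) = [0.0416·155/0.101 + 23.8]·(1130·0.1183²/2) = [63.84 + 23.8]·7.91 = 693.2 Pa.
ΔP = 693.2 Pa = 0.00693 bar.

ΔP ≈ 0.00693 bar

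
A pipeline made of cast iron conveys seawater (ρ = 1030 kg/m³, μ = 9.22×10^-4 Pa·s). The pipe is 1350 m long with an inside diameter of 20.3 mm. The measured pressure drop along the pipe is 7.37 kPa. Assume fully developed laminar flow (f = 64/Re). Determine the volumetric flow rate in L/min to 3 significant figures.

For laminar flow, f = 64/Re with Re = ρVD/μ, so Darcy-Weisbach reduces to ΔP = 32μLV/D². Solving for V: V = ΔP·D²/(32μL) = 7370·(0.0203)²/(32·0.000922·1350) = 0.07625 m/s.
Check: Re = ρVD/μ = 1030·0.07625·0.0203/0.000922 = 1729 < 2300, so the laminar assumption holds.
Q = V·A = 0.07625·(π/4·0.0203²) = 2.468e-05 m³/s = 1.48 L/min.

Q ≈ 1.48 L/min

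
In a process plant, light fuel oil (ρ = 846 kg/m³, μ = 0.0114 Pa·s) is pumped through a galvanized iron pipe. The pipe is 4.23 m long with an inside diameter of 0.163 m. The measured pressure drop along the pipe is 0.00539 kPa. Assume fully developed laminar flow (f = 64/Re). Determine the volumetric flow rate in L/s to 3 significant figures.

Q ≈ 1.94 L/s

For laminar flow, f = 64/Re with Re = ρVD/μ, so Darcy-Weisbach reduces to ΔP = 32μLV/D². Solving for V: V = ΔP·D²/(32μL) = 5.39·(0.163)²/(32·0.0114·4.23) = 0.0928 m/s.
Check: Re = ρVD/μ = 846·0.0928·0.163/0.0114 = 1123 < 2300, so the laminar assumption holds.
Q = V·A = 0.0928·(π/4·0.163²) = 0.001937 m³/s = 1.94 L/s.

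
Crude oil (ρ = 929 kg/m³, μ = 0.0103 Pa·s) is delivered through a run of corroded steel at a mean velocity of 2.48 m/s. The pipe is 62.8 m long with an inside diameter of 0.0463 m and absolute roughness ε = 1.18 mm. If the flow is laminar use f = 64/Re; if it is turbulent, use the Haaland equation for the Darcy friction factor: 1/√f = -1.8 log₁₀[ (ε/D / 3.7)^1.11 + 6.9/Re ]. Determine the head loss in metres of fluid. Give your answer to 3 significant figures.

h_f ≈ 24.1 m

Reynolds number Re = ρVD/μ = 929 · 2.48 · 0.0463 / 0.0103 = 1.036e+04.
Re > 4000 → turbulent. Relative roughness ε/D = 0.00118/0.0463 = 0.0255. Haaland: 1/√f = -1.8 log₁₀[(0.0255/3.7)^1.11 + 6.9/1.036e+04] = -1.8 log₁₀[0.00398 + 0.000666] = 4.199, so f = 0.05673.
Darcy-Weisbach: ΔP = f(L/D)(ρV²/2) = 0.05673·(62.8/0.0463)·(929·2.48²/2) = 0.05673·1356·2857 = 2.198e+05 Pa.
Head loss h_f = ΔP/(ρg) = 2.198e+05/(929·9.81) = 24.1 m.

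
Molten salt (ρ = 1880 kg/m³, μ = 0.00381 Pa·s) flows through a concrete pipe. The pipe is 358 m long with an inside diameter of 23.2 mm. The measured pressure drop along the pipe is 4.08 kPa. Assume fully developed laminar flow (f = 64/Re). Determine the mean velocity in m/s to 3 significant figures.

V ≈ 0.0503 m/s

For laminar flow, f = 64/Re with Re = ρVD/μ, so Darcy-Weisbach reduces to ΔP = 32μLV/D². Solving for V: V = ΔP·D²/(32μL) = 4080·(0.0232)²/(32·0.00381·358) = 0.05031 m/s.
Check: Re = ρVD/μ = 1880·0.05031·0.0232/0.00381 = 576 < 2300, so the laminar assumption holds.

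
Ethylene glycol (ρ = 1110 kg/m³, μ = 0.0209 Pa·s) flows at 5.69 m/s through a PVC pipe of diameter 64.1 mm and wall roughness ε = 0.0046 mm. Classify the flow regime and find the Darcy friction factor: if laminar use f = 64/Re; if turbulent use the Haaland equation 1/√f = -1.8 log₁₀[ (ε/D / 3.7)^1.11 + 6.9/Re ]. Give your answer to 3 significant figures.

f ≈ 0.0261

Re = ρVD/μ = 1110·5.69·0.0641/0.0209 = 1.937e+04.
Re > 4000 → turbulent. ε/D = 4.6e-06/0.0641 = 7.18e-05; Haaland: 1/√f = -1.8 log₁₀[5.88e-06 + 0.000356] = 6.194, so f = 0.02606.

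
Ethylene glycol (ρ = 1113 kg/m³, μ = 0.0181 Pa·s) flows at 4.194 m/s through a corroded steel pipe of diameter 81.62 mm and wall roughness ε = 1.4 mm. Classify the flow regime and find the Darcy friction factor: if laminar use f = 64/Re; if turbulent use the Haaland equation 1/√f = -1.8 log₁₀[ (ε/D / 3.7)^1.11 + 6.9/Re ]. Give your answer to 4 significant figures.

f ≈ 0.04790

Re = ρVD/μ = 1113·4.194·0.08162/0.0181 = 2.105e+04.
Re > 4000 → turbulent. ε/D = 0.0014/0.08162 = 0.0172; Haaland: 1/√f = -1.8 log₁₀[0.00257 + 0.000328] = 4.569, so f = 0.0479.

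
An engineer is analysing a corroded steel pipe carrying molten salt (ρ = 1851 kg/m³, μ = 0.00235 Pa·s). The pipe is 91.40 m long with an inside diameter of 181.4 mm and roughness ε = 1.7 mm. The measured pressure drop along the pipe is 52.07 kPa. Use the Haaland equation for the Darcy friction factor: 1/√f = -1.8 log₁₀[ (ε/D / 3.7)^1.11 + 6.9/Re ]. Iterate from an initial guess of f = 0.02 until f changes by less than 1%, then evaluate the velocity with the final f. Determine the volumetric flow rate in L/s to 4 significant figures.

Rearranging Darcy-Weisbach: V = √(2·ΔP·D/(f·L·ρ)). With ε/D = 0.0017/0.1814 = 0.00937, iterate starting from f = 0.02:
  f = 0.02 → V = √(2·5.207e+04·0.1814/(0.02·91.4·1851)) = 2.363 m/s; Re = ρVD/μ = 3.376e+05; f → 0.03733
  f = 0.03733 → V = 1.729 m/s; Re = 2.471e+05; f → 0.0374
Converged (Δf/f < 1%). With the final f = 0.0374: V = √(2·5.207e+04·0.1814/(0.0374·91.4·1851)) = 1.728 m/s.
Q = V·A = 1.728·(π/4·0.1814²) = 0.04466 m³/s = 44.66 L/s.

Q ≈ 44.66 L/s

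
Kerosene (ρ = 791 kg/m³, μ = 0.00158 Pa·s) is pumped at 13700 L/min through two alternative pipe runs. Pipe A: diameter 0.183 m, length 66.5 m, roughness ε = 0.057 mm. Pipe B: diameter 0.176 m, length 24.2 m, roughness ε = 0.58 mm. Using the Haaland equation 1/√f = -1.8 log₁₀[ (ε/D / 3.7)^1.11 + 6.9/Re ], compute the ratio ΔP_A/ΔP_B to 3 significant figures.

ΔP_A/ΔP_B ≈ 1.32

Pipe A: V = Q/A = 0.2283/0.0263 = 8.681 m/s; Re = 7.953e+05; ε/D = 0.000311; Haaland → f = 0.01585; ΔP_A = f(L/D)(ρV²/2) = 1.717e+05 Pa.
Pipe B: V = Q/A = 0.2283/0.02433 = 9.385 m/s; Re = 8.27e+05; ε/D = 0.0033; Haaland → f = 0.02706; ΔP_B = f(L/D)(ρV²/2) = 1.296e+05 Pa.
ΔP_A/ΔP_B = 1.717e+05/1.296e+05 = 1.32.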